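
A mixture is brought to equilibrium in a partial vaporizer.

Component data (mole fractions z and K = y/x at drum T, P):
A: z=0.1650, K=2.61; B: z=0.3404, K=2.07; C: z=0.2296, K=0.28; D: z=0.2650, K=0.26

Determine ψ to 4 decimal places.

Let ψ = V/F and solve Σ zᵢ(Kᵢ−1)/(1+ψ(Kᵢ−1)) = 0.
g(0) = ΣzᵢKᵢ − 1 = 0.2685 and g(1) = 1 − Σzᵢ/Kᵢ = -1.0669, so a root lies in (0, 1).
Newton iteration, ψ⁰ = 0.62:
  ψ = 0.6200: g = -0.30905, g' = -1.1318 → ψ = 0.3469
  ψ = 0.3469: g = -0.04813, g' = -0.8575 → ψ = 0.2908
  ψ = 0.2908: g = -0.00025, g' = -0.8511 → ψ = 0.2905
Converged at ψ = 0.2905.

ψ = 0.2905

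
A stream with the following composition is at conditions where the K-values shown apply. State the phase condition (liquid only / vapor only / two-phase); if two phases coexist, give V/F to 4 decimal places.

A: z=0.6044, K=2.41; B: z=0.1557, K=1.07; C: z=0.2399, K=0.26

ΣzᵢKᵢ = 1.6856; Σzᵢ/Kᵢ = 1.3190.
Both exceed 1, so a two-phase solution exists.
Material balance + equilibrium reduce to Σ zᵢ(Kᵢ−1)/(1+ψ(Kᵢ−1)) = 0.
Newton iteration, ψ⁰ = 0.66:
  ψ = 0.6600: g = 0.10484, g' = -0.8250 → ψ = 0.7871
  ψ = 0.7871: g = -0.01088, g' = -1.0241 → ψ = 0.7764
  ψ = 0.7764: g = -0.00013, g' = -1.0004 → ψ = 0.7763
Converged at ψ = 0.7763.

two-phase, V/F = 0.7763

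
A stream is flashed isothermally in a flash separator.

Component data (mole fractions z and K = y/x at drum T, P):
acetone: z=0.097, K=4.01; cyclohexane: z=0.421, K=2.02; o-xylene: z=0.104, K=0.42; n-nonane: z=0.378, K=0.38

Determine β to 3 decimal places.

β = 0.466

Let β = V/F and solve Σ zᵢ(Kᵢ−1)/(1+β(Kᵢ−1)) = 0.
g(0) = ΣzᵢKᵢ − 1 = 0.427 and g(1) = 1 − Σzᵢ/Kᵢ = -0.475, so a root lies in (0, 1).
Iterate (Newton) starting at β = 0.5:
  β = 0.500: g = -0.0237, g' = -0.707 → β = 0.467
  β = 0.467: g = -0.0000, g' = -0.707 → β = 0.466
Converged at β = 0.466.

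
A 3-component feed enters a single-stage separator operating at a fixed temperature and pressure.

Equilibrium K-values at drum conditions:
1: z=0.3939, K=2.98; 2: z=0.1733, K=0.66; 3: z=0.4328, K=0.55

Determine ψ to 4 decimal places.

ψ = 0.6304

Material balance + equilibrium reduce to Σ zᵢ(Kᵢ−1)/(1+ψ(Kᵢ−1)) = 0.
Feasibility: ΣzᵢKᵢ = 1.5262, Σzᵢ/Kᵢ = 1.1817 — both > 1, two phases present.
Iterate (Newton) starting at ψ = 0.5:
  ψ = 0.5000: g = 0.06963, g' = -0.5649 → ψ = 0.6232
  ψ = 0.6232: g = 0.00367, g' = -0.5109 → ψ = 0.6304
Converged at ψ = 0.6304.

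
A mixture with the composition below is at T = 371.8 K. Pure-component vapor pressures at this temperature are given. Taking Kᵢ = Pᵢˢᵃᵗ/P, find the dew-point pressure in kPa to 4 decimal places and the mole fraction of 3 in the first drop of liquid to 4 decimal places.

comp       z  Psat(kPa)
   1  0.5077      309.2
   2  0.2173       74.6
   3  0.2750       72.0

At the dew point ψ → 1, so Σzᵢ/Kᵢ = 1 with Kᵢ = Pᵢˢᵃᵗ/P ⇒ 1/P = Σzᵢ/Pᵢˢᵃᵗ.
1/P = 0.5077/309.2 + 0.2173/74.6 + 0.2750/72.0 = 0.0083743 ⇒ P = 119.4131 kPa
xᵢ = zᵢP/Pᵢˢᵃᵗ ⇒ x_3 = 0.2750·119.4131/72.0 = 0.4561

Pdew = 119.4131 kPa, x_3 = 0.4561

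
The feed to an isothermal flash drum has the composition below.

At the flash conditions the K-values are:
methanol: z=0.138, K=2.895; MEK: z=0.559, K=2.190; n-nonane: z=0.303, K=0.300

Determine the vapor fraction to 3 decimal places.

Let ψ = V/F and solve Σ zᵢ(Kᵢ−1)/(1+ψ(Kᵢ−1)) = 0.
Feasibility: ΣzᵢKᵢ = 1.715, Σzᵢ/Kᵢ = 1.313 — both > 1, two phases present.
Iterate (Newton) starting at ψ = 0.5:
  ψ = 0.500: g = 0.2250, g' = -0.793 → ψ = 0.784
  ψ = 0.784: g = -0.0204, g' = -1.021 → ψ = 0.764
  ψ = 0.764: g = -0.0004, g' = -0.985 → ψ = 0.763
Converged at ψ = 0.763.

ψ = 0.763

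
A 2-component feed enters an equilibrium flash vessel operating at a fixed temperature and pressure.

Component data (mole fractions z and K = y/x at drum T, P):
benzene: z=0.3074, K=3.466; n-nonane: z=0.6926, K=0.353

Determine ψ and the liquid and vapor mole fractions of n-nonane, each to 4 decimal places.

ψ = 0.1943, x_n-nonane = 0.7922, y_n-nonane = 0.2796

Let ψ = V/F and solve Σ zᵢ(Kᵢ−1)/(1+ψ(Kᵢ−1)) = 0.
Feasibility: ΣzᵢKᵢ = 1.3099, Σzᵢ/Kᵢ = 2.0507 — both > 1, two phases present.
Newton iteration, ψ⁰ = 0.62:
  ψ = 0.6200: g = -0.44852, g' = -1.1007 → ψ = 0.2125
  ψ = 0.2125: g = -0.02217, g' = -1.1945 → ψ = 0.1940
  ψ = 0.1940: g = 0.00036, g' = -1.2345 → ψ = 0.1943
Converged at ψ = 0.1943.
Compositions from xᵢ = zᵢ/(1+ψ(Kᵢ−1)), yᵢ = Kᵢxᵢ:
  benzene: x = 0.2078, y = 0.7204
  n-nonane: x = 0.7922, y = 0.2796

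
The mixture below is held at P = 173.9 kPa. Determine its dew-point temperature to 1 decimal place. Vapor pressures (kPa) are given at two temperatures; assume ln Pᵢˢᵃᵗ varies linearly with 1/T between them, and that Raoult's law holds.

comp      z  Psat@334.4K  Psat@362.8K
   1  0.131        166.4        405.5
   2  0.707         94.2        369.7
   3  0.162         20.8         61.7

Dew-point temperature: Σzᵢ·P/Pᵢˢᵃᵗ(T) = 1. Interpolate ln Pᵢˢᵃᵗ = aᵢ + bᵢ/T.
  T = 334.4 K: ΣzᵢP/Pᵢˢᵃᵗ = 2.7965
  T = 362.8 K: ΣzᵢP/Pᵢˢᵃᵗ = 0.8453
  T = 348.6 K: ΣzᵢP/Pᵢˢᵃᵗ = 1.4960
  T = 355.7 K: ΣzᵢP/Pᵢˢᵃᵗ = 1.1174
  T = 359.2 K: ΣzᵢP/Pᵢˢᵃᵗ = 0.9723
  T = 357.4 K: ΣzᵢP/Pᵢˢᵃᵗ = 1.0440
Interpolating between 357.4 K and 359.2 K gives T ≈ 358.5 K.

T = 358.5 K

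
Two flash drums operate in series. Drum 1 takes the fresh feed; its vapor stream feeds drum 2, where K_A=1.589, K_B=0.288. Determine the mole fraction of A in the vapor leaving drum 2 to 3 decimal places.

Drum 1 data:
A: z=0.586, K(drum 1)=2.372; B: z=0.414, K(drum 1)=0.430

y_A (drum 2) = 0.870

Drum 1:
Binary case is linear: z₁(K₁−1)(1+ψ₁(K₂−1)) + z₂(K₂−1)(1+ψ₁(K₁−1)) = 0
⇒ ψ₁ = [z₁(K₁−1)+z₂(K₂−1)] / [−(K₁−1)(K₂−1)] = 0.5680/0.7820 = 0.726
Drum-1 compositions:
  A: x = 0.294, y = 0.696
  B: x = 0.706, y = 0.304
Drum-2 feed = drum-1 vapor: z₂ = (0.6962, 0.3038).
Drum 2:
Binary case is linear: z₁(K₁−1)(1+ψ₂(K₂−1)) + z₂(K₂−1)(1+ψ₂(K₁−1)) = 0
⇒ ψ₂ = [z₁(K₁−1)+z₂(K₂−1)] / [−(K₁−1)(K₂−1)] = 0.1938/0.4194 = 0.462
  A: x = 0.547, y = 0.870
  B: x = 0.453, y = 0.130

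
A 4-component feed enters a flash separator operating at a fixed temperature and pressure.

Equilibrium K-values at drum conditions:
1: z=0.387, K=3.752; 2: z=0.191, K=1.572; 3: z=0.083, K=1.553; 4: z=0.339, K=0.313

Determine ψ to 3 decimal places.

ψ = 0.727

Let ψ = V/F and solve Σ zᵢ(Kᵢ−1)/(1+ψ(Kᵢ−1)) = 0.
Check two-phase: ΣzᵢKᵢ = 1.987 > 1 and Σzᵢ/Kᵢ = 1.361 > 1, so g(0) = 0.987 > 0 and g(1) = -0.361 < 0.
Iterate (Newton) starting at ψ = 0.5:
  ψ = 0.500: g = 0.2144, g' = -0.944 → ψ = 0.727
Converged at ψ = 0.727.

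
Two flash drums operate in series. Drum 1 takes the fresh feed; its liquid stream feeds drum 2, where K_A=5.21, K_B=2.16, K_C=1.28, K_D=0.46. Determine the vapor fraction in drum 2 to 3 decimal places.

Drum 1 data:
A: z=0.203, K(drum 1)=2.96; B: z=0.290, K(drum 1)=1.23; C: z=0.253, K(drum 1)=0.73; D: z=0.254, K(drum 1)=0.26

V/F (drum 2) = 0.877

Drum 1:
Let ψ₁ = V/F and solve Σ zᵢ(Kᵢ−1)/(1+ψ₁(Kᵢ−1)) = 0.
Check two-phase: ΣzᵢKᵢ = 1.208 > 1 and Σzᵢ/Kᵢ = 1.628 > 1, so g(0) = 0.208 > 0 and g(1) = -0.628 < 0.
Newton iteration, ψ₁⁰ = 0.5:
  ψ₁ = 0.500: g = -0.1166, g' = -0.586 → ψ₁ = 0.301
  ψ₁ = 0.301: g = -0.0037, g' = -0.574 → ψ₁ = 0.295
Converged at ψ₁ = 0.295.
Drum-1 compositions:
  A: x = 0.129, y = 0.381
  B: x = 0.272, y = 0.334
  C: x = 0.275, y = 0.201
  D: x = 0.325, y = 0.084
Drum-2 feed = drum-1 liquid: z₂ = (0.1287, 0.2716, 0.2749, 0.3249).
Drum 2:
Newton iteration, ψ₂⁰ = 0.32:
  ψ₂ = 0.320: g = 0.3191, g' = -0.765 → ψ₂ = 0.737
  ψ₂ = 0.737: g = 0.0742, g' = -0.518 → ψ₂ = 0.880
  ψ₂ = 0.880: g = -0.0017, g' = -0.551 → ψ₂ = 0.877
Converged at ψ₂ = 0.877.
  A: x = 0.027, y = 0.143
  B: x = 0.135, y = 0.291
  C: x = 0.221, y = 0.282
  D: x = 0.617, y = 0.284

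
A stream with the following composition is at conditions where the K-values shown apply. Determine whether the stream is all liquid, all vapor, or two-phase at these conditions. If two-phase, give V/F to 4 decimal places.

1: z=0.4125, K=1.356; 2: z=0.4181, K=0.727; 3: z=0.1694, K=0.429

ΣzᵢKᵢ = 0.9360; Σzᵢ/Kᵢ = 1.2742.
Since ΣzᵢKᵢ < 1 the mixture is below its bubble point — single liquid phase.

all liquid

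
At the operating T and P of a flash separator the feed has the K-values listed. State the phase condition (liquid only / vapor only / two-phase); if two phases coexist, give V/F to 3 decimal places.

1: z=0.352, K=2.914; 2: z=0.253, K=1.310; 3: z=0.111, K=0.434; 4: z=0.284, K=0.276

two-phase, V/F = 0.503

ΣzᵢKᵢ = 1.484; Σzᵢ/Kᵢ = 1.599.
Both exceed 1, so a two-phase solution exists.
Material balance + equilibrium reduce to Σ zᵢ(Kᵢ−1)/(1+ψ(Kᵢ−1)) = 0.
Newton–Raphson from ψ = 0.4:
  ψ = 0.400: g = 0.0807, g' = -0.787 → ψ = 0.503
Converged at ψ = 0.503.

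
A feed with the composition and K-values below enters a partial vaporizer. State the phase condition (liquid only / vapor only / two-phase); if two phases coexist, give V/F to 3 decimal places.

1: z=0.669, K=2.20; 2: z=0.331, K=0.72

ΣzᵢKᵢ = 1.710; Σzᵢ/Kᵢ = 0.764.
Since Σzᵢ/Kᵢ < 1 the mixture is above its dew point — single vapor phase.

vapor only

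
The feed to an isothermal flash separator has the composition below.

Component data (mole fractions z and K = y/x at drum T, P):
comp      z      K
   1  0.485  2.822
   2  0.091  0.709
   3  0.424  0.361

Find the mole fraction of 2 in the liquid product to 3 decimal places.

x_2 = 0.108

Rachford–Rice: g(V/F) = Σ zᵢ(Kᵢ−1)/(1+V/F(Kᵢ−1)) = 0.
Feasibility: ΣzᵢKᵢ = 1.586, Σzᵢ/Kᵢ = 1.475 — both > 1, two phases present.
Newton iteration, V/F⁰ = 0.41:
  V/F = 0.410: g = 0.1086, g' = -0.855 → V/F = 0.537
  V/F = 0.537: g = 0.0028, g' = -0.823 → V/F = 0.540
Converged at V/F = 0.540.
Compositions from xᵢ = zᵢ/(1+V/F(Kᵢ−1)), yᵢ = Kᵢxᵢ:
  1: x = 0.244, y = 0.690
  2: x = 0.108, y = 0.077
  3: x = 0.648, y = 0.234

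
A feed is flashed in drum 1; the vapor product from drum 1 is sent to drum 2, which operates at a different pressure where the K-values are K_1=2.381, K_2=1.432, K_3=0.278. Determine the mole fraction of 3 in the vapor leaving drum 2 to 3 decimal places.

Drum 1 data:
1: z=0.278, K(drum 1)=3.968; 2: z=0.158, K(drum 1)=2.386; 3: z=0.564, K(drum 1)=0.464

Drum 1:
Material balance + equilibrium reduce to Σ zᵢ(Kᵢ−1)/(1+ψ₁(Kᵢ−1)) = 0.
g(0) = ΣzᵢKᵢ − 1 = 0.742 and g(1) = 1 − Σzᵢ/Kᵢ = -0.352, so a root lies in (0, 1).
Newton iteration, ψ₁⁰ = 0.5:
  ψ₁ = 0.500: g = 0.0485, g' = -0.805 → ψ₁ = 0.560
  ψ₁ = 0.560: g = 0.0011, g' = -0.772 → ψ₁ = 0.562
Converged at ψ₁ = 0.562.
Drum-1 compositions:
  1: x = 0.104, y = 0.414
  2: x = 0.089, y = 0.212
  3: x = 0.807, y = 0.374
Drum-2 feed = drum-1 vapor: z₂ = (0.4136, 0.2120, 0.3744).
Drum 2:
Let ψ₂ = V/F and solve Σ zᵢ(Kᵢ−1)/(1+ψ₂(Kᵢ−1)) = 0.
g(0) = ΣzᵢKᵢ − 1 = 0.392 and g(1) = 1 − Σzᵢ/Kᵢ = -0.669, so a root lies in (0, 1).
Newton iteration, ψ₂⁰ = 0.53:
  ψ₂ = 0.530: g = -0.0336, g' = -0.801 → ψ₂ = 0.488
  ψ₂ = 0.488: g = -0.0006, g' = -0.774 → ψ₂ = 0.487
Converged at ψ₂ = 0.487.
  1: x = 0.247, y = 0.589
  2: x = 0.175, y = 0.251
  3: x = 0.578, y = 0.161

y_3 (drum 2) = 0.161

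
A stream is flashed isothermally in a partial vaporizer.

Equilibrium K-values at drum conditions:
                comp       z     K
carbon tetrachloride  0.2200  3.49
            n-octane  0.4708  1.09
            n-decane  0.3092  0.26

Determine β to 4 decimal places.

Material balance + equilibrium reduce to Σ zᵢ(Kᵢ−1)/(1+β(Kᵢ−1)) = 0.
Check two-phase: ΣzᵢKᵢ = 1.3614 > 1 and Σzᵢ/Kᵢ = 1.6842 > 1, so g(0) = 0.3614 > 0 and g(1) = -0.6842 < 0.
Iterate (Newton) starting at β = 0.6:
  β = 0.6000: g = -0.15168, g' = -0.7704 → β = 0.4031
  β = 0.4031: g = -0.01181, g' = -0.6872 → β = 0.3859
  β = 0.3859: g = 0.00002, g' = -0.6900 → β = 0.3860
Converged at β = 0.3860.

β = 0.3860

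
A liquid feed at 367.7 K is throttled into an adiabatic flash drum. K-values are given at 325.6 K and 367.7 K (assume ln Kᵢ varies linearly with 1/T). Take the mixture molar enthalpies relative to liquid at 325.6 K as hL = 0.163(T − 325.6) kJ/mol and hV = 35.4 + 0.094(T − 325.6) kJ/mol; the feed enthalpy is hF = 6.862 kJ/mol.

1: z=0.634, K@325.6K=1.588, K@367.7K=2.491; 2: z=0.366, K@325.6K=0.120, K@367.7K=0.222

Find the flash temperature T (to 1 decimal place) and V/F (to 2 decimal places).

T = 329.6 K, V/F = 0.18

Adiabatic flash: solve Rachford–Rice at each trial T, then check hF = ψ·hV(T) + (1−ψ)·hL(T).
  T = 325.6 K: K = (1.588, 0.120), RR gives ψ = 0.098, H_out = 3.469 kJ/mol
  T = 367.7 K: K = (2.491, 0.222), RR gives ψ = 0.569, H_out = 25.366 kJ/mol
  T = 346.6 K: K = (2.015, 0.166), RR gives ψ = 0.400, H_out = 16.998 kJ/mol
  T = 336.1 K: K = (1.796, 0.142), RR gives ψ = 0.279, H_out = 11.380 kJ/mol
  T = 330.9 K: K = (1.691, 0.131), RR gives ψ = 0.200, H_out = 7.867 kJ/mol
  T = 328.2 K: K = (1.638, 0.125), RR gives ψ = 0.151, H_out = 5.753 kJ/mol
  T = 329.5 K: K = (1.664, 0.128), RR gives ψ = 0.175, H_out = 6.800 kJ/mol
Linear interpolation between T = 329.5 (H_out = 6.800) and T = 330.9 (H_out = 7.867) on hF = 6.862 gives T ≈ 329.6 K, at which ψ = 0.18.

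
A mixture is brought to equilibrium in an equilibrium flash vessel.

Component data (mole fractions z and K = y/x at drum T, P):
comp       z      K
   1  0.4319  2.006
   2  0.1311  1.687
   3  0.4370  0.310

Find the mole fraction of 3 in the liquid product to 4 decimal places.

Material balance + equilibrium reduce to Σ zᵢ(Kᵢ−1)/(1+V/F(Kᵢ−1)) = 0.
Check two-phase: ΣzᵢKᵢ = 1.2230 > 1 and Σzᵢ/Kᵢ = 1.7027 > 1, so g(0) = 0.2230 > 0 and g(1) = -0.7027 < 0.
Iterate (Newton) starting at V/F = 0.57:
  V/F = 0.5700: g = -0.15613, g' = -0.7737 → V/F = 0.3682
  V/F = 0.3682: g = -0.01530, g' = -0.6461 → V/F = 0.3445
  V/F = 0.3445: g = -0.00008, g' = -0.6396 → V/F = 0.3444
Converged at V/F = 0.3444.
Compositions from xᵢ = zᵢ/(1+V/F(Kᵢ−1)), yᵢ = Kᵢxᵢ:
  1: x = 0.3208, y = 0.6435
  2: x = 0.1060, y = 0.1788
  3: x = 0.5732, y = 0.1777

x_3 = 0.5732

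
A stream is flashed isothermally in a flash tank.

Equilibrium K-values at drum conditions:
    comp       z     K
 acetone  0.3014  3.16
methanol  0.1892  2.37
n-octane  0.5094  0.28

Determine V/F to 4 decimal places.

Newton–Raphson from V/F = 0.53:
  V/F = 0.5300: g = -0.13939, g' = -1.1154 → V/F = 0.4050
  V/F = 0.4050: g = -0.00382, g' = -1.0732 → V/F = 0.4015
Converged at V/F = 0.4015.

V/F = 0.4015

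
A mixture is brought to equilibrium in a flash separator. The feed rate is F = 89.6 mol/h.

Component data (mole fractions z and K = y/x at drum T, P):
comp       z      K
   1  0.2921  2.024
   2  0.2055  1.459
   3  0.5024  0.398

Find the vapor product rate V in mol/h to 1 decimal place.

Rachford–Rice: g(V/F) = Σ zᵢ(Kᵢ−1)/(1+V/F(Kᵢ−1)) = 0.
Check two-phase: ΣzᵢKᵢ = 1.0910 > 1 and Σzᵢ/Kᵢ = 1.5475 > 1, so g(0) = 0.0910 > 0 and g(1) = -0.5475 < 0.
Newton iteration, V/F⁰ = 0.38:
  V/F = 0.3800: g = -0.09651, g' = -0.4962 → V/F = 0.1855
  V/F = 0.1855: g = -0.00218, g' = -0.4838 → V/F = 0.1810
Converged at V/F = 0.1810.
Then V = V/F·F = 0.1810·89.6 = 16.2 mol/h and L = F − V = 73.4 mol/h.

V = 16.2 mol/h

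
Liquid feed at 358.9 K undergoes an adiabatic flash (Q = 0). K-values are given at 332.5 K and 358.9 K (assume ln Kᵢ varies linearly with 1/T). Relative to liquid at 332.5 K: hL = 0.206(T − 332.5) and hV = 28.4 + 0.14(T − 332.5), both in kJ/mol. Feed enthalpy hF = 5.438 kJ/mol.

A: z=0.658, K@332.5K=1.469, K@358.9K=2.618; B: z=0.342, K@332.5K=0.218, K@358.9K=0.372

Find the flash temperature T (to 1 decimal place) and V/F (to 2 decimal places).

T = 333.8 K, V/F = 0.18

Adiabatic flash: solve Rachford–Rice at each trial T, then check hF = ψ·hV(T) + (1−ψ)·hL(T).
  T = 332.5 K: K = (1.469, 0.218), RR gives ψ = 0.112, H_out = 3.187 kJ/mol
  T = 358.9 K: K = (2.618, 0.372), RR gives ψ = 0.836, H_out = 27.735 kJ/mol
  T = 345.7 K: K = (1.983, 0.288), RR gives ψ = 0.576, H_out = 18.570 kJ/mol
  T = 339.1 K: K = (1.712, 0.251), RR gives ψ = 0.398, H_out = 12.492 kJ/mol
  T = 335.8 K: K = (1.587, 0.234), RR gives ψ = 0.276, H_out = 8.470 kJ/mol
  T = 334.1 K: K = (1.525, 0.226), RR gives ψ = 0.199, H_out = 5.954 kJ/mol
Linear interpolation between T = 332.5 (H_out = 3.187) and T = 334.1 (H_out = 5.954) on hF = 5.438 gives T ≈ 333.8 K, at which ψ = 0.18.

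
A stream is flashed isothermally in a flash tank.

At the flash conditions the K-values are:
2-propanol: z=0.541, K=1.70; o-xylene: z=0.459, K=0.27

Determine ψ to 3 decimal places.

Material balance + equilibrium reduce to Σ zᵢ(Kᵢ−1)/(1+ψ(Kᵢ−1)) = 0.
g(0) = ΣzᵢKᵢ − 1 = 0.044 and g(1) = 1 − Σzᵢ/Kᵢ = -1.018, so a root lies in (0, 1).
Binary case is linear: z₁(K₁−1)(1+ψ(K₂−1)) + z₂(K₂−1)(1+ψ(K₁−1)) = 0
⇒ ψ = [z₁(K₁−1)+z₂(K₂−1)] / [−(K₁−1)(K₂−1)] = 0.0436/0.5110 = 0.085

ψ = 0.085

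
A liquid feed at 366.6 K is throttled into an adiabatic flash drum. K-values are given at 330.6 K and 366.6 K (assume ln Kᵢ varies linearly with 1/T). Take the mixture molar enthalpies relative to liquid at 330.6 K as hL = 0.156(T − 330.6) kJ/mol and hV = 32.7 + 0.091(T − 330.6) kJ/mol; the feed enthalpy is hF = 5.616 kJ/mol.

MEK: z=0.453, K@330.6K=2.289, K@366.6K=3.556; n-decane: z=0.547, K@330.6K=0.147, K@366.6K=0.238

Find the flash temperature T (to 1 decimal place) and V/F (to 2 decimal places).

Adiabatic flash: solve Rachford–Rice at each trial T, then check hF = ψ·hV(T) + (1−ψ)·hL(T).
  T = 330.6 K: K = (2.289, 0.147), RR gives ψ = 0.107, H_out = 3.489 kJ/mol
  T = 366.6 K: K = (3.556, 0.238), RR gives ψ = 0.380, H_out = 17.167 kJ/mol
  T = 348.6 K: K = (2.886, 0.189), RR gives ψ = 0.269, H_out = 11.282 kJ/mol
  T = 339.6 K: K = (2.578, 0.167), RR gives ψ = 0.197, H_out = 7.745 kJ/mol
  T = 335.1 K: K = (2.431, 0.157), RR gives ψ = 0.155, H_out = 5.730 kJ/mol
  T = 332.9 K: K = (2.361, 0.152), RR gives ψ = 0.132, H_out = 4.667 kJ/mol
Linear interpolation between T = 332.9 (H_out = 4.667) and T = 335.1 (H_out = 5.730) on hF = 5.616 gives T ≈ 334.9 K, at which ψ = 0.15.

T = 334.9 K, V/F = 0.15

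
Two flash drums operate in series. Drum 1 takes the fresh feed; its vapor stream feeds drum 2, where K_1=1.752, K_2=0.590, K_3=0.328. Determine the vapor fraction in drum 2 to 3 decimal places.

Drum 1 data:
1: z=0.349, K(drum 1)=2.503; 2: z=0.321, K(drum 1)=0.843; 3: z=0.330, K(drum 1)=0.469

Drum 1:
Material balance + equilibrium reduce to Σ zᵢ(Kᵢ−1)/(1+ψ₁(Kᵢ−1)) = 0.
Feasibility: ΣzᵢKᵢ = 1.299, Σzᵢ/Kᵢ = 1.224 — both > 1, two phases present.
Iterate (Newton) starting at ψ₁ = 0.42:
  ψ₁ = 0.420: g = 0.0421, g' = -0.459 → ψ₁ = 0.512
  ψ₁ = 0.512: g = 0.0012, g' = -0.437 → ψ₁ = 0.514
Converged at ψ₁ = 0.514.
Drum-1 compositions:
  1: x = 0.197, y = 0.493
  2: x = 0.349, y = 0.294
  3: x = 0.454, y = 0.213
Drum-2 feed = drum-1 vapor: z₂ = (0.4927, 0.2944, 0.2129).
Drum 2:
Rachford–Rice: g(ψ₂) = Σ zᵢ(Kᵢ−1)/(1+ψ₂(Kᵢ−1)) = 0.
g(0) = ΣzᵢKᵢ − 1 = 0.107 and g(1) = 1 − Σzᵢ/Kᵢ = -0.429, so a root lies in (0, 1).
Newton iteration, ψ₂⁰ = 0.5:
  ψ₂ = 0.500: g = -0.0980, g' = -0.444 → ψ₂ = 0.279
  ψ₂ = 0.279: g = -0.0061, g' = -0.399 → ψ₂ = 0.264
Converged at ψ₂ = 0.264.
  1: x = 0.411, y = 0.720
  2: x = 0.330, y = 0.195
  3: x = 0.259, y = 0.085

V/F (drum 2) = 0.264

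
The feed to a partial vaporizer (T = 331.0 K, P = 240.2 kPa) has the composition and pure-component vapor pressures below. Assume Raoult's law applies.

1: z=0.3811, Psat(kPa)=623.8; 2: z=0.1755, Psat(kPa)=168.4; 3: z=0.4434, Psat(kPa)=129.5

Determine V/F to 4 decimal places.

Raoult's law: Kᵢ = Pᵢˢᵃᵗ/P = Pᵢˢᵃᵗ/240.2.
  K_1 = 623.8/240.2 = 2.597002, K_2 = 168.4/240.2 = 0.701082, K_3 = 129.5/240.2 = 0.539134
Material balance + equilibrium reduce to Σ zᵢ(Kᵢ−1)/(1+V/F(Kᵢ−1)) = 0.
Feasibility: ΣzᵢKᵢ = 1.3518, Σzᵢ/Kᵢ = 1.2195 — both > 1, two phases present.
Newton–Raphson from V/F = 0.52:
  V/F = 0.5200: g = 0.00163, g' = -0.4750 → V/F = 0.5234
Converged at V/F = 0.5234.

V/F = 0.5234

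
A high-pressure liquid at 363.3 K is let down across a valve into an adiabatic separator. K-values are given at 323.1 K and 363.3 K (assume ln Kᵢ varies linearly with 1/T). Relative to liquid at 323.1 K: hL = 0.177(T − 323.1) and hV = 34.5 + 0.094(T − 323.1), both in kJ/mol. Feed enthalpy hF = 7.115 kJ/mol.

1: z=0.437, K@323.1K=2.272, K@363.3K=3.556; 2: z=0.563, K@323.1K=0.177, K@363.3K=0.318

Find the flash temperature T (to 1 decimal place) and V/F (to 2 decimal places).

Adiabatic flash: solve Rachford–Rice at each trial T, then check hF = ψ·hV(T) + (1−ψ)·hL(T).
  T = 323.1 K: K = (2.272, 0.177), RR gives ψ = 0.088, H_out = 3.049 kJ/mol
  T = 363.3 K: K = (3.556, 0.318), RR gives ψ = 0.420, H_out = 20.219 kJ/mol
  T = 343.2 K: K = (2.880, 0.241), RR gives ψ = 0.277, H_out = 12.637 kJ/mol
  T = 333.1 K: K = (2.566, 0.207), RR gives ψ = 0.192, H_out = 8.228 kJ/mol
  T = 328.1 K: K = (2.417, 0.192), RR gives ψ = 0.143, H_out = 5.770 kJ/mol
  T = 330.6 K: K = (2.491, 0.200), RR gives ψ = 0.168, H_out = 7.028 kJ/mol
  T = 331.9 K: K = (2.529, 0.204), RR gives ψ = 0.181, H_out = 7.659 kJ/mol
Linear interpolation between T = 330.6 (H_out = 7.028) and T = 331.9 (H_out = 7.659) on hF = 7.115 gives T ≈ 330.8 K, at which ψ = 0.17.

T = 330.8 K, V/F = 0.17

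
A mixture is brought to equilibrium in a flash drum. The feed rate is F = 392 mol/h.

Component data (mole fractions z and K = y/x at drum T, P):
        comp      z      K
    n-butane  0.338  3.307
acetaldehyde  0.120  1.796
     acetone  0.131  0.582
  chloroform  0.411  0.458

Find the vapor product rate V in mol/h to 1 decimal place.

Material balance + equilibrium reduce to Σ zᵢ(Kᵢ−1)/(1+β(Kᵢ−1)) = 0.
Feasibility: ΣzᵢKᵢ = 1.598, Σzᵢ/Kᵢ = 1.291 — both > 1, two phases present.
Iterate (Newton) starting at β = 0.5:
  β = 0.500: g = 0.0556, g' = -0.691 → β = 0.581
  β = 0.581: g = 0.0013, g' = -0.661 → β = 0.583
Converged at β = 0.583.
Then V = β·F = 0.5825·392 = 228.4 mol/h and L = F − V = 163.6 mol/h.

V = 228.4 mol/h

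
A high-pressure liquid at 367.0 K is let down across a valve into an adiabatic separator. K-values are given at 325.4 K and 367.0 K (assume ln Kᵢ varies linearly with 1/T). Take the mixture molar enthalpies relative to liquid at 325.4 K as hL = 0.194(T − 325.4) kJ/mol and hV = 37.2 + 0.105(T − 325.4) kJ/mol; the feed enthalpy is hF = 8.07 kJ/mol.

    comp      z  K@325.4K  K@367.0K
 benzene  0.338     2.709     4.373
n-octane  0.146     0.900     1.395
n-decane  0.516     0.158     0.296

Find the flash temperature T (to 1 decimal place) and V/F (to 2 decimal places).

T = 333.4 K, V/F = 0.18

Adiabatic flash: solve Rachford–Rice at each trial T, then check hF = ψ·hV(T) + (1−ψ)·hL(T).
  T = 325.4 K: K = (2.709, 0.900, 0.158), RR gives ψ = 0.104, H_out = 3.854 kJ/mol
  T = 367.0 K: K = (4.373, 1.395, 0.296), RR gives ψ = 0.425, H_out = 22.293 kJ/mol
  T = 346.2 K: K = (3.492, 1.135, 0.220), RR gives ψ = 0.280, H_out = 13.947 kJ/mol
  T = 335.8 K: K = (3.088, 1.014, 0.188), RR gives ψ = 0.199, H_out = 9.253 kJ/mol
  T = 330.6 K: K = (2.895, 0.956, 0.172), RR gives ψ = 0.154, H_out = 6.667 kJ/mol
  T = 333.2 K: K = (2.991, 0.985, 0.180), RR gives ψ = 0.177, H_out = 7.984 kJ/mol
  T = 334.5 K: K = (3.039, 1.000, 0.184), RR gives ψ = 0.188, H_out = 8.625 kJ/mol
Linear interpolation between T = 333.2 (H_out = 7.984) and T = 334.5 (H_out = 8.625) on hF = 8.07 gives T ≈ 333.4 K, at which ψ = 0.18.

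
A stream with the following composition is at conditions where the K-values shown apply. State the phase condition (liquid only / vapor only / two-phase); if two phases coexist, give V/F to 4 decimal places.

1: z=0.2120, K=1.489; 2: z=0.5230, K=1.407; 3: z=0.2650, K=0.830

vapor only

ΣzᵢKᵢ = 1.2715; Σzᵢ/Kᵢ = 0.8334.
Since Σzᵢ/Kᵢ < 1 the mixture is above its dew point — single vapor phase.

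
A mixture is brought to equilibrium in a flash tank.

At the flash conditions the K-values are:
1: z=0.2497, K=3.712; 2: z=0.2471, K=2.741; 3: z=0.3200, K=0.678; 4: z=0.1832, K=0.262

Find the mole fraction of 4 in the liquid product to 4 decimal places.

Let ψ = V/F and solve Σ zᵢ(Kᵢ−1)/(1+ψ(Kᵢ−1)) = 0.
g(0) = ΣzᵢKᵢ − 1 = 0.8691 and g(1) = 1 − Σzᵢ/Kᵢ = -0.3286, so a root lies in (0, 1).
Iterate (Newton) starting at ψ = 0.6:
  ψ = 0.6000: g = 0.09781, g' = -0.8176 → ψ = 0.7196
  ψ = 0.7196: g = -0.00206, g' = -0.8684 → ψ = 0.7173
Converged at ψ = 0.7173.
Compositions from xᵢ = zᵢ/(1+ψ(Kᵢ−1)), yᵢ = Kᵢxᵢ:
  1: x = 0.0848, y = 0.3147
  2: x = 0.1099, y = 0.3012
  3: x = 0.4161, y = 0.2821
  4: x = 0.3892, y = 0.1020

x_4 = 0.3892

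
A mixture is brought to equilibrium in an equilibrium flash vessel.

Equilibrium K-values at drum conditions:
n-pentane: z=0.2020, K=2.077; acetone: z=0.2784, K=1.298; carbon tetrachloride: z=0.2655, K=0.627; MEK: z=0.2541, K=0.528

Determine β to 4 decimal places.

β = 0.2620

Rachford–Rice: g(β) = Σ zᵢ(Kᵢ−1)/(1+β(Kᵢ−1)) = 0.
g(0) = ΣzᵢKᵢ − 1 = 0.0816 and g(1) = 1 − Σzᵢ/Kᵢ = -0.2164, so a root lies in (0, 1).
Newton iteration, β⁰ = 0.5:
  β = 0.5000: g = -0.06511, g' = -0.2705 → β = 0.2593
  β = 0.2593: g = 0.00077, g' = -0.2832 → β = 0.2620
Converged at β = 0.2620.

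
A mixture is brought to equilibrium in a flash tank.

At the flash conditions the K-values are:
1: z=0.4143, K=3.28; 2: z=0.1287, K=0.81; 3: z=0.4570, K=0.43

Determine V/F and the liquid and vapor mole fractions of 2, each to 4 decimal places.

Material balance + equilibrium reduce to Σ zᵢ(Kᵢ−1)/(1+V/F(Kᵢ−1)) = 0.
Feasibility: ΣzᵢKᵢ = 1.6597, Σzᵢ/Kᵢ = 1.3480 — both > 1, two phases present.
Iterate (Newton) starting at V/F = 0.5:
  V/F = 0.5000: g = 0.05006, g' = -0.7664 → V/F = 0.5653
  V/F = 0.5653: g = 0.00095, g' = -0.7401 → V/F = 0.5666
Converged at V/F = 0.5666.
Compositions from xᵢ = zᵢ/(1+V/F(Kᵢ−1)), yᵢ = Kᵢxᵢ:
  1: x = 0.1808, y = 0.5929
  2: x = 0.1442, y = 0.1168
  3: x = 0.6750, y = 0.2903

V/F = 0.5666, x_2 = 0.1442, y_2 = 0.1168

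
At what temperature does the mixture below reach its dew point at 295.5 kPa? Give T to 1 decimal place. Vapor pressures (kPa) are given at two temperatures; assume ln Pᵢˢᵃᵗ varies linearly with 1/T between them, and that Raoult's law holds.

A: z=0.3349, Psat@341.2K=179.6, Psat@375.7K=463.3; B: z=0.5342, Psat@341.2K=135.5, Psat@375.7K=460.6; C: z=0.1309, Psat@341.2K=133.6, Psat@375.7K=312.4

T = 362.5 K

Dew-point temperature: Σzᵢ·P/Pᵢˢᵃᵗ(T) = 1. Interpolate ln Pᵢˢᵃᵗ = aᵢ + bᵢ/T.
  T = 341.2 K: ΣzᵢP/Pᵢˢᵃᵗ = 2.0055
  T = 375.7 K: ΣzᵢP/Pᵢˢᵃᵗ = 0.6801
  T = 358.4 K: ΣzᵢP/Pᵢˢᵃᵗ = 1.1362
  T = 367.0 K: ΣzᵢP/Pᵢˢᵃᵗ = 0.8744
  T = 362.7 K: ΣzᵢP/Pᵢˢᵃᵗ = 0.9950
  T = 360.5 K: ΣzᵢP/Pᵢˢᵃᵗ = 1.0644
Interpolating between 360.5 K and 362.7 K gives T ≈ 362.5 K.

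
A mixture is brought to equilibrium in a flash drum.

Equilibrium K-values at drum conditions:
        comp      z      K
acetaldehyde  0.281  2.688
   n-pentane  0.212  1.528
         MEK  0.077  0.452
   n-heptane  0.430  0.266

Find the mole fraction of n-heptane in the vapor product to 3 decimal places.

y_n-heptane = 0.140

Rachford–Rice: g(V/F) = Σ zᵢ(Kᵢ−1)/(1+V/F(Kᵢ−1)) = 0.
g(0) = ΣzᵢKᵢ − 1 = 0.228 and g(1) = 1 − Σzᵢ/Kᵢ = -1.030, so a root lies in (0, 1).
Newton–Raphson from V/F = 0.5:
  V/F = 0.500: g = -0.2109, g' = -0.894 → V/F = 0.264
  V/F = 0.264: g = -0.0146, g' = -0.817 → V/F = 0.246
Converged at V/F = 0.246.
Compositions from xᵢ = zᵢ/(1+V/F(Kᵢ−1)), yᵢ = Kᵢxᵢ:
  acetaldehyde: x = 0.198, y = 0.533
  n-pentane: x = 0.188, y = 0.287
  MEK: x = 0.089, y = 0.040
  n-heptane: x = 0.525, y = 0.140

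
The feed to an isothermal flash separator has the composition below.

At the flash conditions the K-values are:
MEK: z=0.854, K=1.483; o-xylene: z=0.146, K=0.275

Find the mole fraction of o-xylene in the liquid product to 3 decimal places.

Iterate (Newton) starting at ψ = 0.56:
  ψ = 0.560: g = 0.1465, g' = -0.341 → ψ = 0.990
  ψ = 0.990: g = -0.0956, g' = -1.053 → ψ = 0.899
  ψ = 0.899: g = -0.0162, g' = -0.729 → ψ = 0.877
  ψ = 0.877: g = -0.0006, g' = -0.676 → ψ = 0.876
Converged at ψ = 0.876.
Compositions from xᵢ = zᵢ/(1+ψ(Kᵢ−1)), yᵢ = Kᵢxᵢ:
  MEK: x = 0.600, y = 0.890
  o-xylene: x = 0.400, y = 0.110

x_o-xylene = 0.400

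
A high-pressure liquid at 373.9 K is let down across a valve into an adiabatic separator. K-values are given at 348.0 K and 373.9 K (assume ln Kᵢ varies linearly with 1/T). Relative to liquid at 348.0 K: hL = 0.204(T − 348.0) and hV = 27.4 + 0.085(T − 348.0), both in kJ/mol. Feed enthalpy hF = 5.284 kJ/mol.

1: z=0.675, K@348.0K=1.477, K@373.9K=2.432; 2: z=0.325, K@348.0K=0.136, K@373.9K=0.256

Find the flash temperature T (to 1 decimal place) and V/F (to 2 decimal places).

Adiabatic flash: solve Rachford–Rice at each trial T, then check hF = ψ·hV(T) + (1−ψ)·hL(T).
  T = 348.0 K: K = (1.477, 0.136), RR gives ψ = 0.100, H_out = 2.737 kJ/mol
  T = 373.9 K: K = (2.432, 0.256), RR gives ψ = 0.680, H_out = 21.827 kJ/mol
  T = 360.9 K: K = (1.910, 0.188), RR gives ψ = 0.475, H_out = 14.913 kJ/mol
  T = 354.4 K: K = (1.682, 0.160), RR gives ψ = 0.327, H_out = 10.028 kJ/mol
  T = 351.2 K: K = (1.577, 0.148), RR gives ψ = 0.229, H_out = 6.839 kJ/mol
  T = 349.6 K: K = (1.526, 0.142), RR gives ψ = 0.169, H_out = 4.931 kJ/mol
Linear interpolation between T = 349.6 (H_out = 4.931) and T = 351.2 (H_out = 6.839) on hF = 5.284 gives T ≈ 349.9 K, at which ψ = 0.18.

T = 349.9 K, V/F = 0.18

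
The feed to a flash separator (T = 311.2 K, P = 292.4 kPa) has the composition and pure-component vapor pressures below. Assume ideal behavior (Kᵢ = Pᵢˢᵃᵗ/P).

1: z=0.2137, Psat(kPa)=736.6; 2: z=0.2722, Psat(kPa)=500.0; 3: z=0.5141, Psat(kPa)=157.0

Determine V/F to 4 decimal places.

V/F = 0.5414

Raoult's law: Kᵢ = Pᵢˢᵃᵗ/P = Pᵢˢᵃᵗ/292.4.
  K_1 = 736.6/292.4 = 2.519152, K_2 = 500.0/292.4 = 1.709986, K_3 = 157.0/292.4 = 0.536936
Material balance + equilibrium reduce to Σ zᵢ(Kᵢ−1)/(1+V/F(Kᵢ−1)) = 0.
Check two-phase: ΣzᵢKᵢ = 1.2798 > 1 and Σzᵢ/Kᵢ = 1.2015 > 1, so g(0) = 0.2798 > 0 and g(1) = -0.2015 < 0.
Iterate (Newton) starting at V/F = 0.5:
  V/F = 0.5000: g = 0.01734, g' = -0.4207 → V/F = 0.5412
  V/F = 0.5412: g = 0.00009, g' = -0.4164 → V/F = 0.5414
Converged at V/F = 0.5414.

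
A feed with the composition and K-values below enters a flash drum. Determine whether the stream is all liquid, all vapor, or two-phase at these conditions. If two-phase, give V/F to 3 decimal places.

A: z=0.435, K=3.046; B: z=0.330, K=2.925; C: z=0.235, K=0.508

all vapor

ΣzᵢKᵢ = 2.410; Σzᵢ/Kᵢ = 0.718.
Since Σzᵢ/Kᵢ < 1 the mixture is above its dew point — single vapor phase.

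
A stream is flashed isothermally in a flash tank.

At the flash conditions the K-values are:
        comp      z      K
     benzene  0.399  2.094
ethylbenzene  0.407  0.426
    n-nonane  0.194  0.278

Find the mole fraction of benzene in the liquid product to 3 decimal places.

Let β = V/F and solve Σ zᵢ(Kᵢ−1)/(1+β(Kᵢ−1)) = 0.
Feasibility: ΣzᵢKᵢ = 1.063, Σzᵢ/Kᵢ = 1.844 — both > 1, two phases present.
Iterate (Newton) starting at β = 0.64:
  β = 0.640: g = -0.3729, g' = -0.850 → β = 0.201
  β = 0.201: g = -0.0702, g' = -0.631 → β = 0.090
  β = 0.090: g = 0.0014, g' = -0.661 → β = 0.092
Converged at β = 0.092.
Compositions from xᵢ = zᵢ/(1+β(Kᵢ−1)), yᵢ = Kᵢxᵢ:
  benzene: x = 0.363, y = 0.759
  ethylbenzene: x = 0.430, y = 0.183
  n-nonane: x = 0.208, y = 0.058

x_benzene = 0.363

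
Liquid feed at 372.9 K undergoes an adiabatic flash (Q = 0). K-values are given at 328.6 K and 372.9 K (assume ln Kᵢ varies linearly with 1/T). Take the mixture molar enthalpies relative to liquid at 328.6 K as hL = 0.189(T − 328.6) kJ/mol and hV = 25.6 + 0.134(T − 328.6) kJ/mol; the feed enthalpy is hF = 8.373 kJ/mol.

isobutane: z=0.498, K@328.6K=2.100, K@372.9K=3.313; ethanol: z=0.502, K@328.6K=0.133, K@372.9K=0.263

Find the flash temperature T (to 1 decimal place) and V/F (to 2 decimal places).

T = 341.1 K, V/F = 0.24

Adiabatic flash: solve Rachford–Rice at each trial T, then check hF = ψ·hV(T) + (1−ψ)·hL(T).
  T = 328.6 K: K = (2.100, 0.133), RR gives ψ = 0.118, H_out = 3.022 kJ/mol
  T = 372.9 K: K = (3.313, 0.263), RR gives ψ = 0.459, H_out = 18.997 kJ/mol
  T = 350.8 K: K = (2.677, 0.191), RR gives ψ = 0.316, H_out = 11.911 kJ/mol
  T = 339.7 K: K = (2.381, 0.160), RR gives ψ = 0.230, H_out = 7.834 kJ/mol
  T = 345.2 K: K = (2.526, 0.175), RR gives ψ = 0.275, H_out = 9.921 kJ/mol
  T = 342.4 K: K = (2.451, 0.168), RR gives ψ = 0.252, H_out = 8.878 kJ/mol
  T = 341.0 K: K = (2.414, 0.164), RR gives ψ = 0.241, H_out = 8.341 kJ/mol
Linear interpolation between T = 341.0 (H_out = 8.341) and T = 342.4 (H_out = 8.878) on hF = 8.373 gives T ≈ 341.1 K, at which ψ = 0.24.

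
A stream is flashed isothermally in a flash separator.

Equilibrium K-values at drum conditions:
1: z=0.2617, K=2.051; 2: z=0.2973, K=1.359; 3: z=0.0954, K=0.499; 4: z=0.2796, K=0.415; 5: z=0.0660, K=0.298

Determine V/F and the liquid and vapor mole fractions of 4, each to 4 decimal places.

Newton iteration, V/F⁰ = 0.6:
  V/F = 0.6000: g = -0.14392, g' = -0.5079 → V/F = 0.3166
  V/F = 0.3166: g = -0.01492, g' = -0.4254 → V/F = 0.2815
Converged at V/F = 0.2815.
Compositions from xᵢ = zᵢ/(1+V/F(Kᵢ−1)), yᵢ = Kᵢxᵢ:
  1: x = 0.2020, y = 0.4142
  2: x = 0.2700, y = 0.3670
  3: x = 0.1111, y = 0.0554
  4: x = 0.3347, y = 0.1389
  5: x = 0.0823, y = 0.0245

V/F = 0.2815, x_4 = 0.3347, y_4 = 0.1389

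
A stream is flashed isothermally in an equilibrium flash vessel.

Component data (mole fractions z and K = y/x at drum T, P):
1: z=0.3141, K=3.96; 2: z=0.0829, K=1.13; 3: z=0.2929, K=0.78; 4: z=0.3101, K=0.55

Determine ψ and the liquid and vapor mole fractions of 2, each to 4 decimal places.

Material balance + equilibrium reduce to Σ zᵢ(Kᵢ−1)/(1+ψ(Kᵢ−1)) = 0.
Feasibility: ΣzᵢKᵢ = 1.7365, Σzᵢ/Kᵢ = 1.0920 — both > 1, two phases present.
Newton–Raphson from ψ = 0.4:
  ψ = 0.4000: g = 0.19512, g' = -0.6887 → ψ = 0.6833
  ψ = 0.6833: g = 0.04014, g' = -0.4530 → ψ = 0.7719
  ψ = 0.7719: g = 0.00138, g' = -0.4242 → ψ = 0.7752
Converged at ψ = 0.7752.
Compositions from xᵢ = zᵢ/(1+ψ(Kᵢ−1)), yᵢ = Kᵢxᵢ:
  1: x = 0.0953, y = 0.3775
  2: x = 0.0753, y = 0.0851
  3: x = 0.3531, y = 0.2754
  4: x = 0.4762, y = 0.2619

ψ = 0.7752, x_2 = 0.0753, y_2 = 0.0851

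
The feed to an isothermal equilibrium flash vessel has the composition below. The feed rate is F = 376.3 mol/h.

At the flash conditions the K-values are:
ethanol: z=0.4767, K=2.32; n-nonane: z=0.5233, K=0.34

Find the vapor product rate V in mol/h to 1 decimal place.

Material balance + equilibrium reduce to Σ zᵢ(Kᵢ−1)/(1+β(Kᵢ−1)) = 0.
Check two-phase: ΣzᵢKᵢ = 1.2839 > 1 and Σzᵢ/Kᵢ = 1.7446 > 1, so g(0) = 0.2839 > 0 and g(1) = -0.7446 < 0.
Iterate (Newton) starting at β = 0.58:
  β = 0.5800: g = -0.20320, g' = -0.8648 → β = 0.3450
  β = 0.3450: g = -0.01489, g' = -0.7743 → β = 0.3258
Converged at β = 0.3258.
Then V = β·F = 0.3258·376.3 = 122.6 mol/h and L = F − V = 253.7 mol/h.

V = 122.6 mol/h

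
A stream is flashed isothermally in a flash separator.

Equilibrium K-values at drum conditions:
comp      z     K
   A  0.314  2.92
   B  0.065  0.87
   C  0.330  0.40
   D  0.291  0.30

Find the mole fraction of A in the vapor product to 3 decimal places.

y_A = 0.697

Material balance + equilibrium reduce to Σ zᵢ(Kᵢ−1)/(1+V/F(Kᵢ−1)) = 0.
Feasibility: ΣzᵢKᵢ = 1.193, Σzᵢ/Kᵢ = 1.977 — both > 1, two phases present.
Newton–Raphson from V/F = 0.62:
  V/F = 0.620: g = -0.4091, g' = -0.989 → V/F = 0.206
  V/F = 0.206: g = -0.0409, g' = -0.945 → V/F = 0.163
  V/F = 0.163: g = 0.0011, g' = -1.000 → V/F = 0.164
Converged at V/F = 0.164.
Compositions from xᵢ = zᵢ/(1+V/F(Kᵢ−1)), yᵢ = Kᵢxᵢ:
  A: x = 0.239, y = 0.697
  B: x = 0.066, y = 0.058
  C: x = 0.366, y = 0.146
  D: x = 0.329, y = 0.099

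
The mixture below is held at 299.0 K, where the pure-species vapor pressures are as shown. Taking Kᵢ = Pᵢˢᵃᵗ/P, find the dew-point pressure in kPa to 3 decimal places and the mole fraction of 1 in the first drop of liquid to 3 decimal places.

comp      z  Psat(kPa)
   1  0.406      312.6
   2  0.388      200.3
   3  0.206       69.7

At the dew point ψ → 1, so Σzᵢ/Kᵢ = 1 with Kᵢ = Pᵢˢᵃᵗ/P ⇒ 1/P = Σzᵢ/Pᵢˢᵃᵗ.
1/P = 0.406/312.6 + 0.388/200.3 + 0.206/69.7 = 0.006191 ⇒ P = 161.514 kPa
xᵢ = zᵢP/Pᵢˢᵃᵗ ⇒ x_1 = 0.406·161.514/312.6 = 0.210

Pdew = 161.514 kPa, x_1 = 0.210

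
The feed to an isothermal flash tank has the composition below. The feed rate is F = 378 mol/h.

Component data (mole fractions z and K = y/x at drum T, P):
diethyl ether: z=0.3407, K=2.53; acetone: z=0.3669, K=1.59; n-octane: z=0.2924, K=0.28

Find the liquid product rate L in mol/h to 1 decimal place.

Material balance + equilibrium reduce to Σ zᵢ(Kᵢ−1)/(1+β(Kᵢ−1)) = 0.
g(0) = ΣzᵢKᵢ − 1 = 0.5272 and g(1) = 1 − Σzᵢ/Kᵢ = -0.4097, so a root lies in (0, 1).
Newton iteration, β⁰ = 0.5:
  β = 0.5000: g = 0.13355, g' = -0.7022 → β = 0.6902
  β = 0.6902: g = -0.01111, g' = -0.8521 → β = 0.6771
  β = 0.6771: g = -0.00011, g' = -0.8348 → β = 0.6770
Converged at β = 0.6770.
Then V = β·F = 0.6770·378 = 255.9 mol/h and L = F − V = 122.1 mol/h.

L = 122.1 mol/h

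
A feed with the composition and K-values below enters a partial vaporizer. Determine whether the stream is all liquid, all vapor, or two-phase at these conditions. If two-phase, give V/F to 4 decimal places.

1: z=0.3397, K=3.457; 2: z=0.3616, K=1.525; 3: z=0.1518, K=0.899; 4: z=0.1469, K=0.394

all vapor

ΣzᵢKᵢ = 1.9201; Σzᵢ/Kᵢ = 0.8771.
Since Σzᵢ/Kᵢ < 1 the mixture is above its dew point — single vapor phase.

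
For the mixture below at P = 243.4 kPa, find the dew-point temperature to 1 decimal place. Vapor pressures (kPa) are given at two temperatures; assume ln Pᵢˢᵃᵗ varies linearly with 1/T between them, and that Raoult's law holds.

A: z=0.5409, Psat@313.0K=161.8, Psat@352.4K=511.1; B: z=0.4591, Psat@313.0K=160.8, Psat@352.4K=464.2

T = 326.5 K

Dew-point temperature: Σzᵢ·P/Pᵢˢᵃᵗ(T) = 1. Interpolate ln Pᵢˢᵃᵗ = aᵢ + bᵢ/T.
  T = 313.0 K: ΣzᵢP/Pᵢˢᵃᵗ = 1.5086
  T = 352.4 K: ΣzᵢP/Pᵢˢᵃᵗ = 0.4983
  T = 332.7 K: ΣzᵢP/Pᵢˢᵃᵗ = 0.8389
  T = 322.9 K: ΣzᵢP/Pᵢˢᵃᵗ = 1.1132
  T = 327.8 K: ΣzᵢP/Pᵢˢᵃᵗ = 0.9643
  T = 325.4 K: ΣzᵢP/Pᵢˢᵃᵗ = 1.0340
  T = 326.6 K: ΣzᵢP/Pᵢˢᵃᵗ = 0.9984
Interpolating between 325.4 K and 326.6 K gives T ≈ 326.5 K.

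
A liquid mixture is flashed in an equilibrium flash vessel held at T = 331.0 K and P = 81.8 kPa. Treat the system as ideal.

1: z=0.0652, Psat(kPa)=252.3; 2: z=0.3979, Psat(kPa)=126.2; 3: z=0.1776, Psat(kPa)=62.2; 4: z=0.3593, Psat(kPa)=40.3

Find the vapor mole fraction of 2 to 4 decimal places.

Raoult's law: Kᵢ = Pᵢˢᵃᵗ/P = Pᵢˢᵃᵗ/81.8.
  K_1 = 252.3/81.8 = 3.084352, K_2 = 126.2/81.8 = 1.542787, K_3 = 62.2/81.8 = 0.760391, K_4 = 40.3/81.8 = 0.492665
Material balance + equilibrium reduce to Σ zᵢ(Kᵢ−1)/(1+β(Kᵢ−1)) = 0.
g(0) = ΣzᵢKᵢ − 1 = 0.1270 and g(1) = 1 − Σzᵢ/Kᵢ = -0.2419, so a root lies in (0, 1).
Iterate (Newton) starting at β = 0.5:
  β = 0.5000: g = -0.05617, g' = -0.3196 → β = 0.3243
  β = 0.3243: g = 0.00042, g' = -0.3301 → β = 0.3256
Converged at β = 0.3256.
Compositions from xᵢ = zᵢ/(1+β(Kᵢ−1)), yᵢ = Kᵢxᵢ:
  1: x = 0.0388, y = 0.1198
  2: x = 0.3381, y = 0.5217
  3: x = 0.1926, y = 0.1465
  4: x = 0.4304, y = 0.2120

y_2 = 0.5217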